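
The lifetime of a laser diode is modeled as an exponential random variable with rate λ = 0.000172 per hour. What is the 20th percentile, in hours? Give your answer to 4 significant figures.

Set 1 − e^(−λt) = 0.2, so t = −ln(0.8)/λ = 0.22314/0.000172 ≈ 1297.35 hours.

1297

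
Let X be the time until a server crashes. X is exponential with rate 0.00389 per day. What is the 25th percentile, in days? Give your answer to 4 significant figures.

Set 1 − e^(−λt) = 0.25, so t = −ln(0.75)/λ = 0.28768/0.00389 ≈ 73.9543 days.

73.95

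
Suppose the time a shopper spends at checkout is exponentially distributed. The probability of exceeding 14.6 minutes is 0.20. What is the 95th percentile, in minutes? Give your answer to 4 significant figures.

27.18

e^(−λ·14.6) = 0.20 ⇒ λ = −ln(0.20)/14.6 = 0.110235.
95th percentile: 1 − e^(−λt) = 0.95, t = −ln(0.05)/λ = 27.1758 minutes.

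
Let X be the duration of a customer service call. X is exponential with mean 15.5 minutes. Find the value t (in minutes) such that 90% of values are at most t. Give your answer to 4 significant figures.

The rate is λ = 1/15.5 = 0.0645161 per minute.
Set 1 − e^(−λt) = 0.9, so t = −ln(0.1)/λ = 2.3026/0.0645161 ≈ 35.6901 minutes.

35.69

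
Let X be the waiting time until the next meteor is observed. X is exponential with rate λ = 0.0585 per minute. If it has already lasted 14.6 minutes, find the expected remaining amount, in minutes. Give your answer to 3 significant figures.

By memorylessness, the remaining amount past any threshold is again Exp(λ) with mean 1/λ = 17.094 minutes.

17.1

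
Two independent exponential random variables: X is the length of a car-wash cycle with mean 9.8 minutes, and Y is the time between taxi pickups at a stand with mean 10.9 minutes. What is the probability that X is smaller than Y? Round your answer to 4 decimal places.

λ_1 = 1/9.8 = 0.102041, λ_2 = 1/10.9 = 0.0917431.
For independent exponentials, P(X < Y) = λ_1/(λ_1+λ_2) = 0.102041/0.193784 ≈ 0.5266.

0.5266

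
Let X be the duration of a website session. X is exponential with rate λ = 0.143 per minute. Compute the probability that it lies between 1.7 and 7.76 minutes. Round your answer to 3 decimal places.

0.455

P(1.7 < X < 7.76) = e^(−λ·1.7) − e^(−λ·7.76) = 0.78419 − 0.32966 ≈ 0.455.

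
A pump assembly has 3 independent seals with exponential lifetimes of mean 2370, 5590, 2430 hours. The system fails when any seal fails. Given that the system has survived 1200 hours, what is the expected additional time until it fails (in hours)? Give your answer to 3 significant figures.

988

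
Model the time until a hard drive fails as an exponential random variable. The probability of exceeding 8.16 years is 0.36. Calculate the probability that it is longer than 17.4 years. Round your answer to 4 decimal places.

e^(−λ·8.16) = 0.36 ⇒ λ = −ln(0.36)/8.16 = 0.125202.
P(X > 17.4) = e^(−0.125202·17.4) = e^(−2.1785) ≈ 0.1132.

0.1132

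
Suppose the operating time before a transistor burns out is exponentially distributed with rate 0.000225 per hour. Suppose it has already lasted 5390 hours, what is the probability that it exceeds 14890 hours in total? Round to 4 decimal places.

The exponential is memoryless, so the remaining time is again Exp(λ): the condition X > 5390 is irrelevant.
P(X > 9500) = e^(−2.1375) ≈ 0.1179.

0.1179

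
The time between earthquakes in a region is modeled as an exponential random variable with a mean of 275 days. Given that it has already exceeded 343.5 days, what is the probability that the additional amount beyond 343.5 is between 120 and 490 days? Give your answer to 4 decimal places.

The rate is λ = 1/275 = 0.00363636 per day.
Memoryless: the residual past 343.5 is again Exp(λ).
P(120 < residual < 490) = e^(−λ·120) − e^(−λ·490) = 0.64638 − 0.16833 ≈ 0.4781.

0.4781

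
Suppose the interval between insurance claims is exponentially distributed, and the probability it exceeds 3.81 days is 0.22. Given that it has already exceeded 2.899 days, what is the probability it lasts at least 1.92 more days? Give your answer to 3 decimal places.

0.466

From e^(−λ·3.81) = 0.22, λ = −ln(0.22)/3.81 = 0.397409.
Memoryless: P(X > 2.899+1.92 | X > 2.899) = P(X > 1.92) = e^(−0.397409·1.92) ≈ 0.466.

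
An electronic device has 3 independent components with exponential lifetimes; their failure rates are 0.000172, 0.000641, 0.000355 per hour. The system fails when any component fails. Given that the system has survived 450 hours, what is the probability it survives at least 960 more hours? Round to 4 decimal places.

Time to first failure ~ Exp(Σλ) with Σλ = 0.001168.
By memorylessness, P(T > 450+960 | T > 450) = P(T > 960) = e^(−0.001168·960) ≈ 0.3259.

0.3259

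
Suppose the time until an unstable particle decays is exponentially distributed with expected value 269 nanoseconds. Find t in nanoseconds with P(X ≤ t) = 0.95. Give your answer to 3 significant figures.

806

The rate is λ = 1/269 = 0.00371747 per nanosecond.
Set 1 − e^(−λt) = 0.95, so t = −ln(0.05)/λ = 2.9957/0.00371747 ≈ 805.852 nanoseconds.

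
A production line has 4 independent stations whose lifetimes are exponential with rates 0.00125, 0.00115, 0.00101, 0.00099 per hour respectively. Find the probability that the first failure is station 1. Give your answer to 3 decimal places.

The time to first failure is exponential with rate Σλ = 0.00125 + 0.00115 + 0.00101 + 0.00099 = 0.0044.
P(station 1 first) = λ_1/Σλ = 0.00125/0.0044 ≈ 0.284.

0.284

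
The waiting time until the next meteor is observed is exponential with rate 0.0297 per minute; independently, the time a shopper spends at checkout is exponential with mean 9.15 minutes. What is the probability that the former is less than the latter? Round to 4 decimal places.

0.2137

λ_1 = 0.0297, λ_2 = 1/9.15 = 0.10929.
For independent exponentials, P(the former < the latter) = λ_1/(λ_1+λ_2) = 0.0297/0.13899 ≈ 0.2137.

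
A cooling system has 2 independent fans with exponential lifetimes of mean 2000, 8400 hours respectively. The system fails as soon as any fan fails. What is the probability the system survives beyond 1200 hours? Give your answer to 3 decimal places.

0.476

The first failure time is exponential with rate Σλ_i = 1/2000 + 1/8400 = 0.000619048 per hour.
P(min > 1200) = e^(−0.000619048·1200) = e^(−0.74286) ≈ 0.476.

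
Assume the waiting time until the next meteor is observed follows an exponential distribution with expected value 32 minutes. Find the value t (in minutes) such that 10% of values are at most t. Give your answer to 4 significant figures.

3.372

The rate is λ = 1/32 = 0.03125 per minute.
Set 1 − e^(−λt) = 0.1, so t = −ln(0.9)/λ = 0.10536/0.03125 ≈ 3.37154 minutes.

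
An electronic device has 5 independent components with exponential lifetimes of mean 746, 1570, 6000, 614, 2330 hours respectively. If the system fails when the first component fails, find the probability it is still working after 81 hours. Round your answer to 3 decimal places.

The first failure time is exponential with rate Σλ_i = 1/746 + 1/1570 + 1/6000 + 1/614 + 1/2330 = 0.00420194 per hour.
P(min > 81) = e^(−0.00420194·81) = e^(−0.34036) ≈ 0.712.

0.712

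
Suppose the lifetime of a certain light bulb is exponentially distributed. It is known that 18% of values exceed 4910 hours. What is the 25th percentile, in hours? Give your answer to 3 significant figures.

e^(−λ·4910) = 0.18 ⇒ λ = −ln(0.18)/4910 = 0.000349246.
25th percentile: 1 − e^(−λt) = 0.25, t = −ln(0.75)/λ = 823.723 hours.

824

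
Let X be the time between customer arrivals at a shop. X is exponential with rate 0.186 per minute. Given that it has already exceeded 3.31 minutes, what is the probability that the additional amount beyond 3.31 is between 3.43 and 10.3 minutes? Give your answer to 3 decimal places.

0.381

Memoryless: the residual past 3.31 is again Exp(λ).
P(3.43 < residual < 10.3) = e^(−λ·3.43) − e^(−λ·10.3) = 0.52836 − 0.14722 ≈ 0.381.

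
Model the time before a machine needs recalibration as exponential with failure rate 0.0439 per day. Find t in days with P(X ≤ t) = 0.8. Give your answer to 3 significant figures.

Set 1 − e^(−λt) = 0.8, so t = −ln(0.2)/λ = 1.6094/0.0439 ≈ 36.6615 days.

36.7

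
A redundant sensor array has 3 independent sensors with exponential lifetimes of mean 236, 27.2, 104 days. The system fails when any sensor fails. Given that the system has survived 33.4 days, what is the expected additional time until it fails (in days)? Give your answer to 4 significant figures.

19.76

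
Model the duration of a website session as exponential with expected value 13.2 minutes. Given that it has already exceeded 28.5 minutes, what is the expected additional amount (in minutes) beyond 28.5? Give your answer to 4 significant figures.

13.20

The rate is λ = 1/13.2 = 0.0757576 per minute.
By memorylessness, the remaining amount past any threshold is again Exp(λ) with mean 1/λ = 13.2 minutes.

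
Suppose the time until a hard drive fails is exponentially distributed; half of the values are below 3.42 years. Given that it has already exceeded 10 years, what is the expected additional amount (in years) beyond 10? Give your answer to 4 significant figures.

For an exponential, median = ln(2)/λ, so λ = ln 2 / 3.42 = 0.202675 per year.
By memorylessness, the remaining amount past any threshold is again Exp(λ) with mean 1/λ = 4.93402 years.

4.934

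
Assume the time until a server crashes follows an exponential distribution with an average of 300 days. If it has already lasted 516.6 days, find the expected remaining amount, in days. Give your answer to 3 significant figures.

300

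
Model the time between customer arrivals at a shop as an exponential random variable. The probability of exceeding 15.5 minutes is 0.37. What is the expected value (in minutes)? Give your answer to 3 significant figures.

15.6

e^(−λ·15.5) = 0.37 ⇒ λ = −ln(0.37)/15.5 = 0.0641453.
Mean = 1/λ = 15.5896 minutes.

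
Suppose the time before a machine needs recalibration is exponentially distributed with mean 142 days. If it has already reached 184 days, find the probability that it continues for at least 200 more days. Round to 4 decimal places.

The rate is λ = 1/142 = 0.00704225 per day.
P(X > s+t | X > s) = e^(−λ(s+t))/e^(−λs) = e^(−λt), independent of s = 184.
P(X > 200) = e^(−1.4085) ≈ 0.2445.

0.2445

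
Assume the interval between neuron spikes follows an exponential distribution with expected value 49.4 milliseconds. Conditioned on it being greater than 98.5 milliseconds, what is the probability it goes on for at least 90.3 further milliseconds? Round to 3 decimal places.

0.161

The rate is λ = 1/49.4 = 0.0202429 per millisecond.
P(X > s+t | X > s) = e^(−λ(s+t))/e^(−λs) = e^(−λt), independent of s = 98.5.
P(X > 90.3) = e^(−1.8279) ≈ 0.161.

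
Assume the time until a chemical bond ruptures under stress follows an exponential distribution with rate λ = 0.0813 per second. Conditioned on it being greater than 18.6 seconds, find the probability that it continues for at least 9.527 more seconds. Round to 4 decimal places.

The exponential is memoryless, so the remaining time is again Exp(λ): the condition X > 18.6 is irrelevant.
P(X > 9.527) = e^(−0.77455) ≈ 0.4609.

0.4609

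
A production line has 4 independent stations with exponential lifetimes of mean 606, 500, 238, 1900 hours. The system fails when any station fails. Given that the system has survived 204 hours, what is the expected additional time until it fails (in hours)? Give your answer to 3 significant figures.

119

First-failure rate Σλ = 1/606 + 1/500 + 1/238 + 1/1900 = 0.00837816.
By memorylessness the expected residual is 1/Σλ = 119.358 hours, regardless of the 204 already elapsed.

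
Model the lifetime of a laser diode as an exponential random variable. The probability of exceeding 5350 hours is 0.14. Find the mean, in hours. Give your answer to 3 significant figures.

e^(−λ·5350) = 0.14 ⇒ λ = −ln(0.14)/5350 = 0.000367498.
Mean = 1/λ = 2721.11 hours.

2720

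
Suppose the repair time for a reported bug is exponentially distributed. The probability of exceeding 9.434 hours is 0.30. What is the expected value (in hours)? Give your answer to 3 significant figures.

7.84

e^(−λ·9.434) = 0.30 ⇒ λ = −ln(0.30)/9.434 = 0.127621.
Mean = 1/λ = 7.83573 hours.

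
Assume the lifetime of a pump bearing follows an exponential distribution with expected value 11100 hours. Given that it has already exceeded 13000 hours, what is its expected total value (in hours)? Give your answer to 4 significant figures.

The rate is λ = 1/11100 = 0.0000900901 per hour.
By memorylessness, E[X | X > 13000] = 13000 + 1/λ = 13000 + 11100 = 24100 hours.

24100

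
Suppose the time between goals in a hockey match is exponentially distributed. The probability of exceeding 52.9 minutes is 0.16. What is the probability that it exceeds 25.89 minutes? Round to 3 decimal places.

e^(−λ·52.9) = 0.16 ⇒ λ = −ln(0.16)/52.9 = 0.0346424.
P(X > 25.89) = e^(−0.0346424·25.89) = e^(−0.89689) ≈ 0.408.

0.408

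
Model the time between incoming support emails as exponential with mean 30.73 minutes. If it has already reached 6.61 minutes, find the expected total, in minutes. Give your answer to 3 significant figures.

37.3

The rate is λ = 1/30.73 = 0.0325415 per minute.
By memorylessness, E[X | X > 6.61] = 6.61 + 1/λ = 6.61 + 30.73 = 37.34 minutes.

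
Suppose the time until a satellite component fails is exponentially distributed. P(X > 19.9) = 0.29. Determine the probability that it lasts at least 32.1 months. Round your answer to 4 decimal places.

e^(−λ·19.9) = 0.29 ⇒ λ = −ln(0.29)/19.9 = 0.0622047.
P(X > 32.1) = e^(−0.0622047·32.1) = e^(−1.9968) ≈ 0.1358.

0.1358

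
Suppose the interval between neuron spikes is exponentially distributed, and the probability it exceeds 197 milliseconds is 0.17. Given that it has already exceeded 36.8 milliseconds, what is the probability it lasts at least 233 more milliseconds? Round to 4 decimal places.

0.1230

From e^(−λ·197) = 0.17, λ = −ln(0.17)/197 = 0.0089947.
Memoryless: P(X > 36.8+233 | X > 36.8) = P(X > 233) = e^(−0.0089947·233) ≈ 0.1230.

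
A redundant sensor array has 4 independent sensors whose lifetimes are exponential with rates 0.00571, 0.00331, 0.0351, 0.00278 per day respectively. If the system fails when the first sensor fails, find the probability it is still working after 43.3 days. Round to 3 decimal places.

The time to first failure is exponential with rate Σλ = 0.00571 + 0.00331 + 0.0351 + 0.00278 = 0.0469.
P(min > 43.3) = e^(−0.0469·43.3) = e^(−2.0308) ≈ 0.131.

0.131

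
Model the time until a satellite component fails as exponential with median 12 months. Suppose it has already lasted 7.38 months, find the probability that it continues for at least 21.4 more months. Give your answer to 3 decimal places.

For an exponential, median = ln(2)/λ, so λ = ln 2 / 12 = 0.0577623 per month.
By the memoryless property, P(X > 7.38+21.4 | X > 7.38) = P(X > 21.4).
P(X > 21.4) = e^(−1.2361) ≈ 0.291.

0.291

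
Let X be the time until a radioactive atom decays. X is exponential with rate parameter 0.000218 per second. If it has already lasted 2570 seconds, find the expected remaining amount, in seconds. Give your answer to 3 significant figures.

By memorylessness, the remaining amount past any threshold is again Exp(λ) with mean 1/λ = 4587.16 seconds.

4590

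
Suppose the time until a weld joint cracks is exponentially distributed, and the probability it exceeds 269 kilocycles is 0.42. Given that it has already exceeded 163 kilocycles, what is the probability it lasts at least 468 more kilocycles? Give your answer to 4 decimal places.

0.2211

From e^(−λ·269) = 0.42, λ = −ln(0.42)/269 = 0.00322491.
Memoryless: P(X > 163+468 | X > 163) = P(X > 468) = e^(−0.00322491·468) ≈ 0.2211.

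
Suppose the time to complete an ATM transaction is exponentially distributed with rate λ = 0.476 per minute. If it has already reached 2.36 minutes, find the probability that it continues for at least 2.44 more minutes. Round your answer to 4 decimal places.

0.3130

P(X > s+t | X > s) = e^(−λ(s+t))/e^(−λs) = e^(−λt), independent of s = 2.36.
P(X > 2.44) = e^(−1.1614) ≈ 0.3130.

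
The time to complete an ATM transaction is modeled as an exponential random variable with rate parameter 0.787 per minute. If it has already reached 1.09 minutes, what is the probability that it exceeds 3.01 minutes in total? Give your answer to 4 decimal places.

By the memoryless property, P(X > 1.09+1.92 | X > 1.09) = P(X > 1.92).
P(X > 1.92) = e^(−1.511) ≈ 0.2207.

0.2207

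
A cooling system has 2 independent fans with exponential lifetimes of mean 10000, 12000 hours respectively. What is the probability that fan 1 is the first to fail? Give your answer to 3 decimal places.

Rates: λ_i = 1/mean_i → 0.0001, 0.0000833333; Σλ = 0.000183333.
P(fan 1 first) = λ_1/Σλ = 0.0001/0.000183333 ≈ 0.545.

0.545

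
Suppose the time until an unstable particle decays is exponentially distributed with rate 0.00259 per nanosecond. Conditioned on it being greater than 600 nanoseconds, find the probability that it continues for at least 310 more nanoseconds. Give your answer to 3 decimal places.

0.448

By the memoryless property, P(X > 600+310 | X > 600) = P(X > 310).
P(X > 310) = e^(−0.8029) ≈ 0.448.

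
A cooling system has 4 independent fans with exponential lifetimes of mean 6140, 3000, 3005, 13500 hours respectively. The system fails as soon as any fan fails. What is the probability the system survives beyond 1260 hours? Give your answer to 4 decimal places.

The first failure time is exponential with rate Σλ_i = 1/6140 + 1/3000 + 1/3005 + 1/13500 = 0.000903053 per hour.
P(min > 1260) = e^(−0.000903053·1260) = e^(−1.1378) ≈ 0.3205.

0.3205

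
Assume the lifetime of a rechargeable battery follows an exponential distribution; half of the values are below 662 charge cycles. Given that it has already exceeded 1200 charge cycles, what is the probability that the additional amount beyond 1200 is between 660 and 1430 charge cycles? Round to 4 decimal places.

0.2773

For an exponential, median = ln(2)/λ, so λ = ln 2 / 662 = 0.00104705 per charge cycle.
Memoryless: the residual past 1200 is again Exp(λ).
P(660 < residual < 1430) = e^(−λ·660) − e^(−λ·1430) = 0.50105 − 0.22374 ≈ 0.2773.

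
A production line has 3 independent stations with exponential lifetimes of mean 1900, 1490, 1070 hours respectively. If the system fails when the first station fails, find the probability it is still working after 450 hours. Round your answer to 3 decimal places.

The first failure time is exponential with rate Σλ_i = 1/1900 + 1/1490 + 1/1070 = 0.00213204 per hour.
P(min > 450) = e^(−0.00213204·450) = e^(−0.95942) ≈ 0.383.

0.383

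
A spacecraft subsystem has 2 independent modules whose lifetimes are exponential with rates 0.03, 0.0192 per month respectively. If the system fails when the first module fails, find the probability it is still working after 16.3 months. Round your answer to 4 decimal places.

The time to first failure is exponential with rate Σλ = 0.03 + 0.0192 = 0.0492.
P(min > 16.3) = e^(−0.0492·16.3) = e^(−0.80196) ≈ 0.4484.

0.4484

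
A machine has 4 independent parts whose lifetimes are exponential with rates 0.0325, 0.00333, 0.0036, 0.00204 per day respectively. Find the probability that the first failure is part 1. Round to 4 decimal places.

The time to first failure is exponential with rate Σλ = 0.0325 + 0.00333 + 0.0036 + 0.00204 = 0.04147.
P(part 1 first) = λ_1/Σλ = 0.0325/0.04147 ≈ 0.7837.

0.7837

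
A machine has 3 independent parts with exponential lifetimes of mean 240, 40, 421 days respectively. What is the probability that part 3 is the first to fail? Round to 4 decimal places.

0.0753

Rates: λ_i = 1/mean_i → 0.00416667, 0.025, 0.0023753; Σλ = 0.031542.
P(part 3 first) = λ_3/Σλ = 0.0023753/0.031542 ≈ 0.0753.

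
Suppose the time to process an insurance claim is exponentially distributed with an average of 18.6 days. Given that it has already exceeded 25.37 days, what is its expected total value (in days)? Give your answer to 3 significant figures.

The rate is λ = 1/18.6 = 0.0537634 per day.
By memorylessness, E[X | X > 25.37] = 25.37 + 1/λ = 25.37 + 18.6 = 43.97 days.

44.0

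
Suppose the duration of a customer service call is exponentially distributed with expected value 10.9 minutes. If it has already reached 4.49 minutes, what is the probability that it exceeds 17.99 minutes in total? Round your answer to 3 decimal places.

0.290

The rate is λ = 1/10.9 = 0.0917431 per minute.
P(X > s+t | X > s) = e^(−λ(s+t))/e^(−λs) = e^(−λt), independent of s = 4.49.
P(X > 13.5) = e^(−1.2385) ≈ 0.290.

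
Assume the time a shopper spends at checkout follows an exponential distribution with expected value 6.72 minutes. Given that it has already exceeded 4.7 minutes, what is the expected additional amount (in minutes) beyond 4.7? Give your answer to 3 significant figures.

6.72

The rate is λ = 1/6.72 = 0.14881 per minute.
By memorylessness, the remaining amount past any threshold is again Exp(λ) with mean 1/λ = 6.72 minutes.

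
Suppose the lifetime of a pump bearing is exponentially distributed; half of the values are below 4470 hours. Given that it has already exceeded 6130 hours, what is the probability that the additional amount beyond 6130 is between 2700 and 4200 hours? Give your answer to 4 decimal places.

For an exponential, median = ln(2)/λ, so λ = ln 2 / 4470 = 0.000155066 per hour.
Memoryless: the residual past 6130 is again Exp(λ).
P(2700 < residual < 4200) = e^(−λ·2700) − e^(−λ·4200) = 0.65792 − 0.52138 ≈ 0.1365.

0.1365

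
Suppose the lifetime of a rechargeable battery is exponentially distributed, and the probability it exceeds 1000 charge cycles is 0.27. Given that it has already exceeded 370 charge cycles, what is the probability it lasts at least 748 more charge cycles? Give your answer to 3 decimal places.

0.376

From e^(−λ·1000) = 0.27, λ = −ln(0.27)/1000 = 0.00130933.
Memoryless: P(X > 370+748 | X > 370) = P(X > 748) = e^(−0.00130933·748) ≈ 0.376.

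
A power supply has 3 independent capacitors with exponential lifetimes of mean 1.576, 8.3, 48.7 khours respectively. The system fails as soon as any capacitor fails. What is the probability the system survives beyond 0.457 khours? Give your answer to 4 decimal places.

The first failure time is exponential with rate Σλ_i = 1/1.576 + 1/8.3 + 1/48.7 = 0.775534 per khour.
P(min > 0.457) = e^(−0.775534·0.457) = e^(−0.35442) ≈ 0.7016.

0.7016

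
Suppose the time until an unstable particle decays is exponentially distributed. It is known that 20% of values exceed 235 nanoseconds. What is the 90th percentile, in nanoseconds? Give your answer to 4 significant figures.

336.2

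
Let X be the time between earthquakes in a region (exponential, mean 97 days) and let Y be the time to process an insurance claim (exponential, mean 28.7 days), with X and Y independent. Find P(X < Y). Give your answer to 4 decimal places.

0.2283

λ_1 = 1/97 = 0.0103093, λ_2 = 1/28.7 = 0.0348432.
For independent exponentials, P(X < Y) = λ_1/(λ_1+λ_2) = 0.0103093/0.0451525 ≈ 0.2283.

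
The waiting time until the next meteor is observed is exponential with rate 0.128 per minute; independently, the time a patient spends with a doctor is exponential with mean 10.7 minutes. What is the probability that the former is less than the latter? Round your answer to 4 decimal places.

λ_1 = 0.128, λ_2 = 1/10.7 = 0.0934579.
For independent exponentials, P(the former < the latter) = λ_1/(λ_1+λ_2) = 0.128/0.221458 ≈ 0.5780.

0.5780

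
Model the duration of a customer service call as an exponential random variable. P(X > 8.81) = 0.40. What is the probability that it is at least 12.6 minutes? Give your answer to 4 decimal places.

0.2697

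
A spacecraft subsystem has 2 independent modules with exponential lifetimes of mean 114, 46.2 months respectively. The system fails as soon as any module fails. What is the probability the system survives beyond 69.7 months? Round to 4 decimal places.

The first failure time is exponential with rate Σλ_i = 1/114 + 1/46.2 = 0.030417 per month.
P(min > 69.7) = e^(−0.030417·69.7) = e^(−2.1201) ≈ 0.1200.

0.1200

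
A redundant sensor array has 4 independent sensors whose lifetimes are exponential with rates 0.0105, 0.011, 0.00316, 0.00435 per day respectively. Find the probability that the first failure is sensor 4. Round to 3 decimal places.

The time to first failure is exponential with rate Σλ = 0.0105 + 0.011 + 0.00316 + 0.00435 = 0.02901.
P(sensor 4 first) = λ_4/Σλ = 0.00435/0.02901 ≈ 0.150.

0.150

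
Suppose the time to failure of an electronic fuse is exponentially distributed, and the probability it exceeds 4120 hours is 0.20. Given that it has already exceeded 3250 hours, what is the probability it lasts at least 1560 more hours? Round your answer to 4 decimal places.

From e^(−λ·4120) = 0.20, λ = −ln(0.20)/4120 = 0.00039064.
Memoryless: P(X > 3250+1560 | X > 3250) = P(X > 1560) = e^(−0.00039064·1560) ≈ 0.5437.

0.5437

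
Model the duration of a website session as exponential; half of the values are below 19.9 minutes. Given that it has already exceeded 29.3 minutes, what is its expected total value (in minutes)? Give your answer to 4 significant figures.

58.01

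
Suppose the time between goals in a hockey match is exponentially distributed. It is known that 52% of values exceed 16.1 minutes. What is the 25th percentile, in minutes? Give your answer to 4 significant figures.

7.083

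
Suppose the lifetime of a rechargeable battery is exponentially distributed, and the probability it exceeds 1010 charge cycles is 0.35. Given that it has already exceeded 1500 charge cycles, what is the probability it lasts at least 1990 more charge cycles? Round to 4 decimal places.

0.1264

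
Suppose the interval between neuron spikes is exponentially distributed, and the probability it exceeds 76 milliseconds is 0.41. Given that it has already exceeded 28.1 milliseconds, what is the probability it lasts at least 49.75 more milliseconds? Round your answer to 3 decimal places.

0.558

From e^(−λ·76) = 0.41, λ = −ln(0.41)/76 = 0.0117316.
Memoryless: P(X > 28.1+49.75 | X > 28.1) = P(X > 49.75) = e^(−0.0117316·49.75) ≈ 0.558.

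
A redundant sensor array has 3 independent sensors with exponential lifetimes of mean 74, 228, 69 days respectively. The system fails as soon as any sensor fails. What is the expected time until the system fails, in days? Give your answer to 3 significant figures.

30.9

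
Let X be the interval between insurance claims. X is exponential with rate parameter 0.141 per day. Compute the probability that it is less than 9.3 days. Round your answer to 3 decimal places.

P(X ≤ 9.3) = 1 − e^(−λ·9.3) = 1 − e^(−1.3113) ≈ 0.731.

0.731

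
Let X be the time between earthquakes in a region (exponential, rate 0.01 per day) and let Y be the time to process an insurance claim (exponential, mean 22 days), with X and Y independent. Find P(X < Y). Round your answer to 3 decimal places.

0.180

λ_1 = 0.01, λ_2 = 1/22 = 0.0454545.
For independent exponentials, P(X < Y) = λ_1/(λ_1+λ_2) = 0.01/0.0554545 ≈ 0.180.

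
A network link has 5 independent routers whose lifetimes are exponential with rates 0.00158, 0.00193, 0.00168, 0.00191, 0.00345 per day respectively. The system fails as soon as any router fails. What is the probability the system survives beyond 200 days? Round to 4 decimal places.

0.1212

The time to first failure is exponential with rate Σλ = 0.00158 + 0.00193 + 0.00168 + 0.00191 + 0.00345 = 0.01055.
P(min > 200) = e^(−0.01055·200) = e^(−2.11) ≈ 0.1212.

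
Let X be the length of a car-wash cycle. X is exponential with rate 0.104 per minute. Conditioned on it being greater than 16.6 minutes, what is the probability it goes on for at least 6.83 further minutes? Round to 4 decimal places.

0.4915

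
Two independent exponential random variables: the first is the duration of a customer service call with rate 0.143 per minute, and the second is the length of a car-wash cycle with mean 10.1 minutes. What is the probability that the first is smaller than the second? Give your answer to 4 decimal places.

0.5909

λ_1 = 0.143, λ_2 = 1/10.1 = 0.0990099.
For independent exponentials, P(the first < the second) = λ_1/(λ_1+λ_2) = 0.143/0.24201 ≈ 0.5909.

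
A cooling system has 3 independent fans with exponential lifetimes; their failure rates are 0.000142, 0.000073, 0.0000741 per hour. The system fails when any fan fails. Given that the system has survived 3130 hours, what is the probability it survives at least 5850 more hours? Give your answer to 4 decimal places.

0.1843

Time to first failure ~ Exp(Σλ) with Σλ = 0.0002891.
By memorylessness, P(T > 3130+5850 | T > 3130) = P(T > 5850) = e^(−0.0002891·5850) ≈ 0.1843.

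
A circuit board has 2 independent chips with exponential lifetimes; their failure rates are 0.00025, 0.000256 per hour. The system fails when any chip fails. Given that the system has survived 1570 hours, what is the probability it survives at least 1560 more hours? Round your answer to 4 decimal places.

0.4541

Time to first failure ~ Exp(Σλ) with Σλ = 0.000506.
By memorylessness, P(T > 1570+1560 | T > 1570) = P(T > 1560) = e^(−0.000506·1560) ≈ 0.4541.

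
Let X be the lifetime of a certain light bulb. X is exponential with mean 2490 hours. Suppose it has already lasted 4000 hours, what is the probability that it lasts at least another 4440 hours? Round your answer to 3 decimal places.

The rate is λ = 1/2490 = 0.000401606 per hour.
P(X > s+t | X > s) = e^(−λ(s+t))/e^(−λs) = e^(−λt), independent of s = 4000.
P(X > 4440) = e^(−1.7831) ≈ 0.168.

0.168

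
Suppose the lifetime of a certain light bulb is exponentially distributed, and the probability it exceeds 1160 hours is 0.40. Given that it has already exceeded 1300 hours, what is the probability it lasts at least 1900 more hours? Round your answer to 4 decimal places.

From e^(−λ·1160) = 0.40, λ = −ln(0.40)/1160 = 0.000789906.
Memoryless: P(X > 1300+1900 | X > 1300) = P(X > 1900) = e^(−0.000789906·1900) ≈ 0.2229.

0.2229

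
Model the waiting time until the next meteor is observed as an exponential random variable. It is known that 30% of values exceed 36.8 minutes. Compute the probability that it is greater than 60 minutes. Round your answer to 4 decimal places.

0.1404

e^(−λ·36.8) = 0.30 ⇒ λ = −ln(0.30)/36.8 = 0.0327167.
P(X > 60) = e^(−0.0327167·60) = e^(−1.963) ≈ 0.1404.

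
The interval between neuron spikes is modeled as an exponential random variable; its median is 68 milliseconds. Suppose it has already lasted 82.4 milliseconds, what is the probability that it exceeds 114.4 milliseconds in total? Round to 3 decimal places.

0.722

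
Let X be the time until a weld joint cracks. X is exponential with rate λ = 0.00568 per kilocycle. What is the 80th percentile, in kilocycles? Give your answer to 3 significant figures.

Set 1 − e^(−λt) = 0.8, so t = −ln(0.2)/λ = 1.6094/0.00568 ≈ 283.352 kilocycles.

283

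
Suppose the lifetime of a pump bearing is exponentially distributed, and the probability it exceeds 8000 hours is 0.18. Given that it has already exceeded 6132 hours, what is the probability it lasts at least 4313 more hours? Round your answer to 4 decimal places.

From e^(−λ·8000) = 0.18, λ = −ln(0.18)/8000 = 0.00021435.
Memoryless: P(X > 6132+4313 | X > 6132) = P(X > 4313) = e^(−0.00021435·4313) ≈ 0.3967.

0.3967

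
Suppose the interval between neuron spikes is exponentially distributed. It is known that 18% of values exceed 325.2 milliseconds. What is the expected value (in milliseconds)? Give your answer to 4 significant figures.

e^(−λ·325.2) = 0.18 ⇒ λ = −ln(0.18)/325.2 = 0.00527306.
Mean = 1/λ = 189.643 milliseconds.

189.6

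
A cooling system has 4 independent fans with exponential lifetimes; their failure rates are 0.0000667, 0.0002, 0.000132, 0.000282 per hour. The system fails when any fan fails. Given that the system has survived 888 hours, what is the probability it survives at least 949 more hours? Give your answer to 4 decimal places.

Time to first failure ~ Exp(Σλ) with Σλ = 0.0006807.
By memorylessness, P(T > 888+949 | T > 888) = P(T > 949) = e^(−0.0006807·949) ≈ 0.5241.

0.5241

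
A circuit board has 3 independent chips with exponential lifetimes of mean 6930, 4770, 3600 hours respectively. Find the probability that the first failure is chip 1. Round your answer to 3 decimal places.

Rates: λ_i = 1/mean_i → 0.0001443, 0.000209644, 0.000277778; Σλ = 0.000631722.
P(chip 1 first) = λ_1/Σλ = 0.0001443/0.000631722 ≈ 0.228.

0.228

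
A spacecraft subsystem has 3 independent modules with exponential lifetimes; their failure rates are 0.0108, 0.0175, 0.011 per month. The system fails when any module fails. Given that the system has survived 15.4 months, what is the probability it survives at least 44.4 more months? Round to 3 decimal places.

0.175

Time to first failure ~ Exp(Σλ) with Σλ = 0.0393.
By memorylessness, P(T > 15.4+44.4 | T > 15.4) = P(T > 44.4) = e^(−0.0393·44.4) ≈ 0.175.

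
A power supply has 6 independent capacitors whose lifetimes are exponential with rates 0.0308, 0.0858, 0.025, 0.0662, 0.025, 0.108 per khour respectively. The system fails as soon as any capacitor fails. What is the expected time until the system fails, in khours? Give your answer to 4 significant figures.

The time to first failure is exponential with rate Σλ = 0.0308 + 0.0858 + 0.025 + 0.0662 + 0.025 + 0.108 = 0.3408.
E[min] = 1/Σλ = 1/0.3408 = 2.93427 khours.

2.934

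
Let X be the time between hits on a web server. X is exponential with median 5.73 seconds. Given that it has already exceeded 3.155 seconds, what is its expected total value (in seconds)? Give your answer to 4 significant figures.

11.42

For an exponential, median = ln(2)/λ, so λ = ln 2 / 5.73 = 0.120968 per second.
By memorylessness, E[X | X > 3.155] = 3.155 + 1/λ = 3.155 + 8.26664 = 11.4216 seconds.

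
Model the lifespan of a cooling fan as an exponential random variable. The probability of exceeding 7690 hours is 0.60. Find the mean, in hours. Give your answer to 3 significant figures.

15100

e^(−λ·7690) = 0.60 ⇒ λ = −ln(0.60)/7690 = 0.0000664273.
Mean = 1/λ = 15054.1 hours.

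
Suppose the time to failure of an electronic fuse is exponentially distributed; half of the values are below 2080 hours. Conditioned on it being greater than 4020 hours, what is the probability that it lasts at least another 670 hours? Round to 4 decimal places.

For an exponential, median = ln(2)/λ, so λ = ln 2 / 2080 = 0.000333244 per hour.
The exponential is memoryless, so the remaining time is again Exp(λ): the condition X > 4020 is irrelevant.
P(X > 670) = e^(−0.22327) ≈ 0.7999.

0.7999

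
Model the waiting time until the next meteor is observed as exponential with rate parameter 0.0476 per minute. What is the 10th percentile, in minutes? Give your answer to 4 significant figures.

2.213

Set 1 − e^(−λt) = 0.1, so t = −ln(0.9)/λ = 0.10536/0.0476 ≈ 2.21346 minutes.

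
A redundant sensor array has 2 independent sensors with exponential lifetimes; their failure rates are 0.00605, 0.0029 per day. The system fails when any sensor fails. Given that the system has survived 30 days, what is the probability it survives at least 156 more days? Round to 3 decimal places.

Time to first failure ~ Exp(Σλ) with Σλ = 0.00895.
By memorylessness, P(T > 30+156 | T > 30) = P(T > 156) = e^(−0.00895·156) ≈ 0.248.

0.248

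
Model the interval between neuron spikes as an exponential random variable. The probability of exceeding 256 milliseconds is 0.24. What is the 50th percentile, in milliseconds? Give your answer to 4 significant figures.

e^(−λ·256) = 0.24 ⇒ λ = −ln(0.24)/256 = 0.00557467.
50th percentile: 1 − e^(−λt) = 0.5, t = −ln(0.5)/λ = 124.339 milliseconds.

124.3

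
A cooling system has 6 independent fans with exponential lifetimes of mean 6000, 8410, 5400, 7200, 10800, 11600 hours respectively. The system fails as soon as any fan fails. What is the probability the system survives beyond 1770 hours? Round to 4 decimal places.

The first failure time is exponential with rate Σλ_i = 1/6000 + 1/8410 + 1/5400 + 1/7200 + 1/10800 + 1/11600 = 0.000788446 per hour.
P(min > 1770) = e^(−0.000788446·1770) = e^(−1.3955) ≈ 0.2477.

0.2477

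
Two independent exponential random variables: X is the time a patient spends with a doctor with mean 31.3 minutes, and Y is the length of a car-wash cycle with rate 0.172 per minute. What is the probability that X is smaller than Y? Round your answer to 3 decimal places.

λ_1 = 1/31.3 = 0.0319489, λ_2 = 0.172.
For independent exponentials, P(X < Y) = λ_1/(λ_1+λ_2) = 0.0319489/0.203949 ≈ 0.157.

0.157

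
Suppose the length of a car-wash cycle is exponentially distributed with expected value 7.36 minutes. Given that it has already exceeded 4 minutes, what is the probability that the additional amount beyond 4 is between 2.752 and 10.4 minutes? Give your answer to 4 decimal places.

0.4446

The rate is λ = 1/7.36 = 0.13587 per minute.
Memoryless: the residual past 4 is again Exp(λ).
P(2.752 < residual < 10.4) = e^(−λ·2.752) − e^(−λ·10.4) = 0.68804 − 0.24340 ≈ 0.4446.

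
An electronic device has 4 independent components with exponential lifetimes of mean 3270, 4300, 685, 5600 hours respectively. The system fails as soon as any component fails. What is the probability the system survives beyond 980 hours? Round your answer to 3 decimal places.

The first failure time is exponential with rate Σλ_i = 1/3270 + 1/4300 + 1/685 + 1/5600 = 0.00217679 per hour.
P(min > 980) = e^(−0.00217679·980) = e^(−2.1333) ≈ 0.118.

0.118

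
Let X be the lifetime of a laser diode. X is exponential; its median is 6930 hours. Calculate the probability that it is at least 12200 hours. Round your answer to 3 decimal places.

For an exponential, median = ln(2)/λ, so λ = ln 2 / 6930 = 0.000100021 per hour.
P(X > 12200) = e^(−λ·12200) = e^(−1.2203) ≈ 0.295.

0.295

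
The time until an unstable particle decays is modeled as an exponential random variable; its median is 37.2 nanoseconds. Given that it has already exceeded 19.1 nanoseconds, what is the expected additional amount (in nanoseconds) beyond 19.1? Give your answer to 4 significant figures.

For an exponential, median = ln(2)/λ, so λ = ln 2 / 37.2 = 0.018633 per nanosecond.
By memorylessness, the remaining amount past any threshold is again Exp(λ) with mean 1/λ = 53.6683 nanoseconds.

53.67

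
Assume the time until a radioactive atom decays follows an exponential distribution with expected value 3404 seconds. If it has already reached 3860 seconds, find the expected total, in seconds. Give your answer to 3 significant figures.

The rate is λ = 1/3404 = 0.000293772 per second.
By memorylessness, E[X | X > 3860] = 3860 + 1/λ = 3860 + 3404 = 7264 seconds.

7260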